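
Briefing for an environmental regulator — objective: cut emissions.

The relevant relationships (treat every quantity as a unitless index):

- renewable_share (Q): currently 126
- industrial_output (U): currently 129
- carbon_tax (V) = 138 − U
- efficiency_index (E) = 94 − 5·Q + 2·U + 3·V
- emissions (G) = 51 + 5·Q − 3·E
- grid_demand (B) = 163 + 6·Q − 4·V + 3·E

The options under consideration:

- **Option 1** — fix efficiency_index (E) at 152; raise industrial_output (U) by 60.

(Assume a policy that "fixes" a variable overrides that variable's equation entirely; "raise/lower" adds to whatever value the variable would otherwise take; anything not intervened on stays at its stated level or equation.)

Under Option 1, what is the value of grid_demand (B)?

1579

Option 1 (E := 152, U + 60):
  Q = 126
  U = 129 + 60 = 189
  V = 138 − 189 = -51
  E = 152
  B = 163 + 6·126 − 4·(-51) + 3·152 = 1579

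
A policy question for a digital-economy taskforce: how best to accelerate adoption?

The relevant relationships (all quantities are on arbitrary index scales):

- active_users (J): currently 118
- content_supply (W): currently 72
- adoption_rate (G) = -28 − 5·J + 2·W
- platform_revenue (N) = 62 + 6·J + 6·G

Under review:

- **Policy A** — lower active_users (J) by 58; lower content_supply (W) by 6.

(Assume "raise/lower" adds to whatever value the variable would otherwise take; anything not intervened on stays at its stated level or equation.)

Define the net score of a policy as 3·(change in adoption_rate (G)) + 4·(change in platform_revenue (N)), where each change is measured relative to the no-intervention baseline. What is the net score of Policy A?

Baseline:
  J = 118
  W = 72
  G = -28 − 5·118 + 2·72 = -474
  N = 62 + 6·118 + 6·(-474) = -2074
Policy A (J − 58, W − 6):
  J = 118 − 58 = 60
  W = 72 − 6 = 66
  G = -28 − 5·60 + 2·66 = -196
  N = 62 + 6·60 + 6·(-196) = -754
ΔG = -196 − (-474) = 278; ΔN = -754 − (-2074) = 1320
Score = 3·278 + 4·1320 = 6114

6114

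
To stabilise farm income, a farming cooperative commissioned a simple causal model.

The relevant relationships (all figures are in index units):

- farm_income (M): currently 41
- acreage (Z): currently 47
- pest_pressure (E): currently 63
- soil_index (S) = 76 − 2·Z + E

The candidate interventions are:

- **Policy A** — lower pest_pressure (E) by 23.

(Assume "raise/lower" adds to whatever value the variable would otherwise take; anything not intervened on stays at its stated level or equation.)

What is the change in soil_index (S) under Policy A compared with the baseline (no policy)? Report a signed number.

-23

Baseline:
  Z = 47
  E = 63
  S = 76 − 2·47 + 63 = 45
Policy A (E − 23):
  Z = 47
  E = 63 − 23 = 40
  S = 76 − 2·47 + 40 = 22
Change in S: 22 − 45 = -23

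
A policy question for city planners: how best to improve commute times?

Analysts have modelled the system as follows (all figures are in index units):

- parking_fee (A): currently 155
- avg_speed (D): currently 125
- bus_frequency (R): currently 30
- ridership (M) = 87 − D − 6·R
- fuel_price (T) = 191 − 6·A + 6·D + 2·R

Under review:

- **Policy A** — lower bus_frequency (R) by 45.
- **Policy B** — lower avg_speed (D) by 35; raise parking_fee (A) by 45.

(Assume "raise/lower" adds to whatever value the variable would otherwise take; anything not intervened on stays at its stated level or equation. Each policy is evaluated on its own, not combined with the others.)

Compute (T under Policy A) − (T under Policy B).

390

Policy A (R − 45):
  A = 155
  D = 125
  R = 30 − 45 = -15
  T = 191 − 6·155 + 6·125 + 2·(-15) = -19
Policy B (D − 35, A + 45):
  A = 155 + 45 = 200
  D = 125 − 35 = 90
  R = 30
  T = 191 − 6·200 + 6·90 + 2·30 = -409
T: -19 − (-409) = 390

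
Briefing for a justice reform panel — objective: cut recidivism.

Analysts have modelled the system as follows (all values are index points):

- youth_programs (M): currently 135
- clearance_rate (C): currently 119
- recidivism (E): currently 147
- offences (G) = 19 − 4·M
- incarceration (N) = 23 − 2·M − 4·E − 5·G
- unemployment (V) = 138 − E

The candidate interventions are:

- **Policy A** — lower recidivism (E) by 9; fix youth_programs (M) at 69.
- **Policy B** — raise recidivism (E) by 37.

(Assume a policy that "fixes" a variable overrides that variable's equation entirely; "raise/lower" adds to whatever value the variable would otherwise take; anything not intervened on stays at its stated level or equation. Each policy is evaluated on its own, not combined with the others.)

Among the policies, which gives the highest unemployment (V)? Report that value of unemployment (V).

0

Policy A (E − 9, M := 69):
  E = 147 − 9 = 138
  V = 138 − 138 = 0
Policy B (E + 37):
  E = 147 + 37 = 184
  V = 138 − 184 = -46
Comparing — Policy A: V=0, Policy B: V=-46. Highest is 0 (Policy A).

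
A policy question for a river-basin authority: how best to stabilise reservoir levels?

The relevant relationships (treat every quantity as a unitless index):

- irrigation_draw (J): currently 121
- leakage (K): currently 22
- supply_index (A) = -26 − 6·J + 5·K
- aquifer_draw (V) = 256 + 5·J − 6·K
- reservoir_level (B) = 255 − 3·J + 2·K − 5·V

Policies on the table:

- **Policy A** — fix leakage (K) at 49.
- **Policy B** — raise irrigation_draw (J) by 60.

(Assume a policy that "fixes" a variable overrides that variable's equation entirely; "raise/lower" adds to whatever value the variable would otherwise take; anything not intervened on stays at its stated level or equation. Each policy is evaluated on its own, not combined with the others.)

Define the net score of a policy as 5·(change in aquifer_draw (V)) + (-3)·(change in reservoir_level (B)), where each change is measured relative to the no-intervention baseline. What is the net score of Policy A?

Baseline:
  J = 121
  K = 22
  V = 256 + 5·121 − 6·22 = 729
  B = 255 − 3·121 + 2·22 − 5·729 = -3709
Policy A (K := 49):
  J = 121
  K = 49
  V = 256 + 5·121 − 6·49 = 567
  B = 255 − 3·121 + 2·49 − 5·567 = -2845
ΔV = 567 − 729 = -162; ΔB = -2845 − (-3709) = 864
Score = 5·(-162) + (-3)·864 = -3402

-3402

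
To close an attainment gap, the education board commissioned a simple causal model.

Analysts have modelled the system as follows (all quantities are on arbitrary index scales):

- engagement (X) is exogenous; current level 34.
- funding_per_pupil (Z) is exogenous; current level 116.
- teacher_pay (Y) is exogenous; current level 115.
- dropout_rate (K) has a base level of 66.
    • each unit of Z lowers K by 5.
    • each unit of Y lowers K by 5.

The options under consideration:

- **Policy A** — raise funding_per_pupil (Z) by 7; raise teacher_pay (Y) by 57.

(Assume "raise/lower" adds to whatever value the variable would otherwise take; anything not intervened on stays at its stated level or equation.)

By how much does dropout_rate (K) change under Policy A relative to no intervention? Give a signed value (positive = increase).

Baseline:
  Z = 116
  Y = 115
  K = 66 − 5·116 − 5·115 = -1089
Policy A (Z + 7, Y + 57):
  Z = 116 + 7 = 123
  Y = 115 + 57 = 172
  K = 66 − 5·123 − 5·172 = -1409
Change in K: -1409 − (-1089) = -320

-320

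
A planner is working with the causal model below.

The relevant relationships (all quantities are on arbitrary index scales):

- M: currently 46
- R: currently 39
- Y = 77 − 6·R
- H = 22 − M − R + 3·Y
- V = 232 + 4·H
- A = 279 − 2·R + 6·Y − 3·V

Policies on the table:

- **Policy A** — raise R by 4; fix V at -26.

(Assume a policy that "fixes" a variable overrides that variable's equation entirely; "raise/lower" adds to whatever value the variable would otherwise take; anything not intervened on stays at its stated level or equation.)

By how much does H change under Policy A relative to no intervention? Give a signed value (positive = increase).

Baseline:
  M = 46
  R = 39
  Y = 77 − 6·39 = -157
  H = 22 − 46 − 39 + 3·(-157) = -534
Policy A (R + 4, V := -26):
  M = 46
  R = 39 + 4 = 43
  Y = 77 − 6·43 = -181
  H = 22 − 46 − 43 + 3·(-181) = -610
Change in H: -610 − (-534) = -76

-76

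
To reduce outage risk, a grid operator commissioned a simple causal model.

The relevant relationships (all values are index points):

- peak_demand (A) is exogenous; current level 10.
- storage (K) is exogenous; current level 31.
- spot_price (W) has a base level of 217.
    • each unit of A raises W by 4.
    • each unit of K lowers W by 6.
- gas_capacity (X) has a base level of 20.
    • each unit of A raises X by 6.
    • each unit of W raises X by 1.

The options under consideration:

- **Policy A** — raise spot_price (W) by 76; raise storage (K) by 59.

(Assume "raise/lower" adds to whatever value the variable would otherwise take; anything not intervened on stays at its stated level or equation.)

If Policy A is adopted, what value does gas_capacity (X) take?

-127

Policy A (W + 76, K + 59):
  A = 10
  K = 31 + 59 = 90
  W = 217 + 4·10 − 6·90 (+76 from intervention) = -207
  X = 20 + 6·10 + (-207) = -127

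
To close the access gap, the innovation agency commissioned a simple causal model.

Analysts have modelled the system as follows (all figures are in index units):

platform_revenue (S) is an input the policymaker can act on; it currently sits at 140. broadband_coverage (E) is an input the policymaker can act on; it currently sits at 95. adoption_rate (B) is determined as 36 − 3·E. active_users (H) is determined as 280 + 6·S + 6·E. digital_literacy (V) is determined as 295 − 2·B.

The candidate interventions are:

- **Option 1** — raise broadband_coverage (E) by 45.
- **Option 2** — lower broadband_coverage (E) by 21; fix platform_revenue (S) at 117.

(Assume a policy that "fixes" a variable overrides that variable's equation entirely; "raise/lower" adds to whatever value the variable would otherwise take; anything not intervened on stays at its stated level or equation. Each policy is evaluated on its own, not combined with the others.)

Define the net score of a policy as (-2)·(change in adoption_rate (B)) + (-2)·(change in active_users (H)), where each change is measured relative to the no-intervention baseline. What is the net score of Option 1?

Baseline:
  S = 140
  E = 95
  B = 36 − 3·95 = -249
  H = 280 + 6·140 + 6·95 = 1690
Option 1 (E + 45):
  S = 140
  E = 95 + 45 = 140
  B = 36 − 3·140 = -384
  H = 280 + 6·140 + 6·140 = 1960
ΔB = -384 − (-249) = -135; ΔH = 1960 − 1690 = 270
Score = (-2)·(-135) + (-2)·270 = -270

-270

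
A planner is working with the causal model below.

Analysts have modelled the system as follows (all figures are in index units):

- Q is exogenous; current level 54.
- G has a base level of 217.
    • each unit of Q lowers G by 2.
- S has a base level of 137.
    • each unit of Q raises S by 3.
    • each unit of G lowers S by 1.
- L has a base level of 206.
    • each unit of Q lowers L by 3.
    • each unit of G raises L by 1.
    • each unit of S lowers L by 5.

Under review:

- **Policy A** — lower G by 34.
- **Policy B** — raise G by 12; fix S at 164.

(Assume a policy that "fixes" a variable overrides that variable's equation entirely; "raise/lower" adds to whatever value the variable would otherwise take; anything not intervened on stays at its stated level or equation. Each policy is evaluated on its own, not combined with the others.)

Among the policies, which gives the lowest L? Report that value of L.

Policy A (G − 34):
  Q = 54
  G = 217 − 2·54 (−34 from intervention) = 75
  S = 137 + 3·54 − 75 = 224
  L = 206 − 3·54 + 75 − 5·224 = -1001
Policy B (G + 12, S := 164):
  Q = 54
  G = 217 − 2·54 (+12 from intervention) = 121
  S = 164
  L = 206 − 3·54 + 121 − 5·164 = -655
Comparing — Policy A: L=-1001, Policy B: L=-655. Lowest is -1001 (Policy A).

-1001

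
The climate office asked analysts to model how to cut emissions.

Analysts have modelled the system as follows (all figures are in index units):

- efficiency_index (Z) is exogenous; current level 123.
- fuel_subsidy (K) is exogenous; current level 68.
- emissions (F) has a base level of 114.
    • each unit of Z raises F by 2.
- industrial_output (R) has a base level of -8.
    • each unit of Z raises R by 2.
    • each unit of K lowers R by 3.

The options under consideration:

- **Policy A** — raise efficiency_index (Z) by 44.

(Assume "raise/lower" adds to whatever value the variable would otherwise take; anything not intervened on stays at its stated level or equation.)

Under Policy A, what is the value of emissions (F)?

Policy A (Z + 44):
  Z = 123 + 44 = 167
  F = 114 + 2·167 = 448

448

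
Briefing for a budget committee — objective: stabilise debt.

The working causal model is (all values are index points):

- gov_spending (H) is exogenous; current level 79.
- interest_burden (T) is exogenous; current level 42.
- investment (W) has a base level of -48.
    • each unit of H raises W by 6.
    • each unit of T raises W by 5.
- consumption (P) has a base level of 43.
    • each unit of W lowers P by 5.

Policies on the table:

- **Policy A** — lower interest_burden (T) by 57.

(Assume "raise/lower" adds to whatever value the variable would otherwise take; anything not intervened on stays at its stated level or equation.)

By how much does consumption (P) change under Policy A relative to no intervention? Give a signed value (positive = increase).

Baseline:
  H = 79
  T = 42
  W = -48 + 6·79 + 5·42 = 636
  P = 43 − 5·636 = -3137
Policy A (T − 57):
  H = 79
  T = 42 − 57 = -15
  W = -48 + 6·79 + 5·(-15) = 351
  P = 43 − 5·351 = -1712
Change in P: -1712 − (-3137) = 1425

1425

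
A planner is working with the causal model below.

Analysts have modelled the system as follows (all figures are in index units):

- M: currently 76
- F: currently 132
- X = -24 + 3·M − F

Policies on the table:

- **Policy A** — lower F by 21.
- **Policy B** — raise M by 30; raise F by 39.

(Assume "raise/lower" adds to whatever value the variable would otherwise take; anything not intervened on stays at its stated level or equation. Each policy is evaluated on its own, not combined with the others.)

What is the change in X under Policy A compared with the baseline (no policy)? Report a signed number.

Baseline:
  M = 76
  F = 132
  X = -24 + 3·76 − 132 = 72
Policy A (F − 21):
  M = 76
  F = 132 − 21 = 111
  X = -24 + 3·76 − 111 = 93
Change in X: 93 − 72 = 21

21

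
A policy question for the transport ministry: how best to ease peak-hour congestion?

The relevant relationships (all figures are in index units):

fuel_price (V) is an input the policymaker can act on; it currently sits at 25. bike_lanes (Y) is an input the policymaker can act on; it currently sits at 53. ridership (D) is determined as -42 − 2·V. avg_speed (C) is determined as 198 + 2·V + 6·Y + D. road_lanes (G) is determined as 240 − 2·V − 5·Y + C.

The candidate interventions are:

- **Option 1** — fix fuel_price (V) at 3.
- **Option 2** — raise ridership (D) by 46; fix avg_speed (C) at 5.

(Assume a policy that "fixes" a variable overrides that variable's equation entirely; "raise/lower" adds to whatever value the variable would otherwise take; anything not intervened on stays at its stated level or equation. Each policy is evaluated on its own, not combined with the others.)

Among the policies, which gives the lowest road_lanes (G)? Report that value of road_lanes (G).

Option 1 (V := 3):
  V = 3
  Y = 53
  D = -42 − 2·3 = -48
  C = 198 + 2·3 + 6·53 + (-48) = 474
  G = 240 − 2·3 − 5·53 + 474 = 443
Option 2 (D + 46, C := 5):
  V = 25
  Y = 53
  D = -42 − 2·25 (+46 from intervention) = -46
  C = 5
  G = 240 − 2·25 − 5·53 + 5 = -70
Comparing — Option 1: G=443, Option 2: G=-70. Lowest is -70 (Option 2).

-70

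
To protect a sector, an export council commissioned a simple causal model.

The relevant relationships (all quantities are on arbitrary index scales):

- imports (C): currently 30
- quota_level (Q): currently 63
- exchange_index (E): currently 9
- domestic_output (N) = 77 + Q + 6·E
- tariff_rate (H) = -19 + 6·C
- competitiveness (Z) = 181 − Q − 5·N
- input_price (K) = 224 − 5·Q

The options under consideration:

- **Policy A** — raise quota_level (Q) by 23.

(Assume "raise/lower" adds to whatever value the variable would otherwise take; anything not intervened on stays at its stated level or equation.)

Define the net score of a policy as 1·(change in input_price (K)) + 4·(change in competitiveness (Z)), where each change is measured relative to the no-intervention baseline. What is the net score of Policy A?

Baseline:
  Q = 63
  E = 9
  N = 77 + 63 + 6·9 = 194
  Z = 181 − 63 − 5·194 = -852
  K = 224 − 5·63 = -91
Policy A (Q + 23):
  Q = 63 + 23 = 86
  E = 9
  N = 77 + 86 + 6·9 = 217
  Z = 181 − 86 − 5·217 = -990
  K = 224 − 5·86 = -206
ΔK = -206 − (-91) = -115; ΔZ = -990 − (-852) = -138
Score = 1·(-115) + 4·(-138) = -667

-667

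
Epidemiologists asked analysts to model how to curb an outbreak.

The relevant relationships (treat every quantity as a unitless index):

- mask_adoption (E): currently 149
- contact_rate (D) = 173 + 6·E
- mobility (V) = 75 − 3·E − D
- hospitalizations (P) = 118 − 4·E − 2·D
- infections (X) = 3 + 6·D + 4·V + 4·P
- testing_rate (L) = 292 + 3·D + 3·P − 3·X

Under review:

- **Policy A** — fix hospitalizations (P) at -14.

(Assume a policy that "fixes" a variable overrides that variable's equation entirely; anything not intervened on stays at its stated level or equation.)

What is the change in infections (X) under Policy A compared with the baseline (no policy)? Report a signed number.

Baseline:
  E = 149
  D = 173 + 6·149 = 1067
  V = 75 − 3·149 − 1067 = -1439
  P = 118 − 4·149 − 2·1067 = -2612
  X = 3 + 6·1067 + 4·(-1439) + 4·(-2612) = -9799
Policy A (P := -14):
  E = 149
  D = 173 + 6·149 = 1067
  V = 75 − 3·149 − 1067 = -1439
  P = -14
  X = 3 + 6·1067 + 4·(-1439) + 4·(-14) = 593
Change in X: 593 − (-9799) = 10392

10392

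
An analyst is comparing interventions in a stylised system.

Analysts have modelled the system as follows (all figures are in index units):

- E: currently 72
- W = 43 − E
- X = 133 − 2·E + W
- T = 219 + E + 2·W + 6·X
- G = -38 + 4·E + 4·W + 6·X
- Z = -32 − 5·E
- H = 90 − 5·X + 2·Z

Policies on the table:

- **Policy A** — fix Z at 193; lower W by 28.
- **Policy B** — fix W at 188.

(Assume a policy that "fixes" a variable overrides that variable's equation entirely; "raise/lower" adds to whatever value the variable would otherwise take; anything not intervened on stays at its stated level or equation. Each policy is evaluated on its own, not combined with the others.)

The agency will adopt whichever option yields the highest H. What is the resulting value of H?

816

Policy A (Z := 193, W − 28):
  E = 72
  W = 43 − 72 (−28 from intervention) = -57
  X = 133 − 2·72 + (-57) = -68
  Z = 193
  H = 90 − 5·(-68) + 2·193 = 816
Policy B (W := 188):
  E = 72
  W = 188
  X = 133 − 2·72 + 188 = 177
  Z = -32 − 5·72 = -392
  H = 90 − 5·177 + 2·(-392) = -1579
Comparing — Policy A: H=816, Policy B: H=-1579. Highest is 816 (Policy A).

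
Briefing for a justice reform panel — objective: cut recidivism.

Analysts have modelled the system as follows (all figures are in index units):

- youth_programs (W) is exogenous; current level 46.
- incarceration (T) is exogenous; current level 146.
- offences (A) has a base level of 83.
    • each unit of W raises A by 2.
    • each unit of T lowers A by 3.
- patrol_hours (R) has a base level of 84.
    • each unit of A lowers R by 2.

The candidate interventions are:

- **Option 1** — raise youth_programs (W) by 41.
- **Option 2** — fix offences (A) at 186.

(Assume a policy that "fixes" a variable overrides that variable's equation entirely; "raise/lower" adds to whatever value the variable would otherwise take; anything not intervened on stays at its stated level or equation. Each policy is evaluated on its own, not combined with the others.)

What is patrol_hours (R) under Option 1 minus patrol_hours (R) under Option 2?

Option 1 (W + 41):
  W = 46 + 41 = 87
  T = 146
  A = 83 + 2·87 − 3·146 = -181
  R = 84 − 2·(-181) = 446
Option 2 (A := 186):
  W = 46
  T = 146
  A = 186
  R = 84 − 2·186 = -288
R: 446 − (-288) = 734

734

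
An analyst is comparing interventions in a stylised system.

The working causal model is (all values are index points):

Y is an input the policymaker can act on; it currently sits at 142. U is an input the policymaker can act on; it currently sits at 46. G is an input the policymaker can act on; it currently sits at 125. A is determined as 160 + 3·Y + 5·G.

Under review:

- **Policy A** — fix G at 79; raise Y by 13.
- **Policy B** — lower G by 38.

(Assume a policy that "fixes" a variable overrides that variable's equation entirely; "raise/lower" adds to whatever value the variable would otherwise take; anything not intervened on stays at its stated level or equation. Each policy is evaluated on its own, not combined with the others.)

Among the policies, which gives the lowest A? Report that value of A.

1020

Policy A (G := 79, Y + 13):
  Y = 142 + 13 = 155
  G = 79
  A = 160 + 3·155 + 5·79 = 1020
Policy B (G − 38):
  Y = 142
  G = 125 − 38 = 87
  A = 160 + 3·142 + 5·87 = 1021
Comparing — Policy A: A=1020, Policy B: A=1021. Lowest is 1020 (Policy A).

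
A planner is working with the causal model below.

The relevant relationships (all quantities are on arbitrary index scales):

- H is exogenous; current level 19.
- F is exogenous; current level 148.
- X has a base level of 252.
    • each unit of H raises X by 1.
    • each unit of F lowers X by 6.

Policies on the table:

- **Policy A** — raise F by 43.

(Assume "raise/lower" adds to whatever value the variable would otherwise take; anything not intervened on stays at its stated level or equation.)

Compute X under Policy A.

-875

Policy A (F + 43):
  H = 19
  F = 148 + 43 = 191
  X = 252 + 19 − 6·191 = -875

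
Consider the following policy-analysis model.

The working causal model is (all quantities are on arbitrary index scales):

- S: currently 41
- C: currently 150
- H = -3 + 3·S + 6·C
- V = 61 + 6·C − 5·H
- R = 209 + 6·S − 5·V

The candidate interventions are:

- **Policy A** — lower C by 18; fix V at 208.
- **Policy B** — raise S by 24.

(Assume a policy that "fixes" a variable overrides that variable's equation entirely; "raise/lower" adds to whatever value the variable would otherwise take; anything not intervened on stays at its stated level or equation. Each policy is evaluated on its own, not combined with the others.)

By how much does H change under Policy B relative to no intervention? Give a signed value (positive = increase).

Baseline:
  S = 41
  C = 150
  H = -3 + 3·41 + 6·150 = 1020
Policy B (S + 24):
  S = 41 + 24 = 65
  C = 150
  H = -3 + 3·65 + 6·150 = 1092
Change in H: 1092 − 1020 = 72

72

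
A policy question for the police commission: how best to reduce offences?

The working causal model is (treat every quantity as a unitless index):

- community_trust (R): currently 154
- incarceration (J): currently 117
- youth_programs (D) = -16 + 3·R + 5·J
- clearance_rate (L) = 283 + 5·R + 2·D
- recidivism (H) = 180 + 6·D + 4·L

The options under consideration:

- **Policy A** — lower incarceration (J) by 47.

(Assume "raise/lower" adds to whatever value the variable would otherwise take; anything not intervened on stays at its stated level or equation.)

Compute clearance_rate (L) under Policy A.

Policy A (J − 47):
  R = 154
  J = 117 − 47 = 70
  D = -16 + 3·154 + 5·70 = 796
  L = 283 + 5·154 + 2·796 = 2645

2645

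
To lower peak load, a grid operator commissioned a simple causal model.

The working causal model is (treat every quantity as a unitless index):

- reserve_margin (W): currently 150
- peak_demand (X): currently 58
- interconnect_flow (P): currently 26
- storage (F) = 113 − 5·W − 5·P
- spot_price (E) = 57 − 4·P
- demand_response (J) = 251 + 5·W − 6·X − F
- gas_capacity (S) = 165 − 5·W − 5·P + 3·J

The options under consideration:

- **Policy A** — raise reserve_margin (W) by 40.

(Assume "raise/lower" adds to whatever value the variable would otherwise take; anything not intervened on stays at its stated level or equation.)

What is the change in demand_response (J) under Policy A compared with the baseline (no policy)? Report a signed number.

400

Baseline:
  W = 150
  X = 58
  P = 26
  F = 113 − 5·150 − 5·26 = -767
  J = 251 + 5·150 − 6·58 − (-767) = 1420
Policy A (W + 40):
  W = 150 + 40 = 190
  X = 58
  P = 26
  F = 113 − 5·190 − 5·26 = -967
  J = 251 + 5·190 − 6·58 − (-967) = 1820
Change in J: 1820 − 1420 = 400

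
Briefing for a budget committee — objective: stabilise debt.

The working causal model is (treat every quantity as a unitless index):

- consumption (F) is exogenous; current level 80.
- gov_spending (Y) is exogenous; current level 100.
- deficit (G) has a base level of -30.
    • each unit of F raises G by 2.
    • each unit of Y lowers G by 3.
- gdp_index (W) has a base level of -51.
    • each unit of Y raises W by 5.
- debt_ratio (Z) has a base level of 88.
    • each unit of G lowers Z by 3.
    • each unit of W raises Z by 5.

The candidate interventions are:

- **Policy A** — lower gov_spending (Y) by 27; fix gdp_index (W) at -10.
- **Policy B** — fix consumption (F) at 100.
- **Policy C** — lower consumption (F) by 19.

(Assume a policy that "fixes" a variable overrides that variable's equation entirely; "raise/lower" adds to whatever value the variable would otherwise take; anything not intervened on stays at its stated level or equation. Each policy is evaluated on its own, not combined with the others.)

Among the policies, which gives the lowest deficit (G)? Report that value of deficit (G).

Policy A (Y − 27, W := -10):
  F = 80
  Y = 100 − 27 = 73
  G = -30 + 2·80 − 3·73 = -89
Policy B (F := 100):
  F = 100
  Y = 100
  G = -30 + 2·100 − 3·100 = -130
Policy C (F − 19):
  F = 80 − 19 = 61
  Y = 100
  G = -30 + 2·61 − 3·100 = -208
Comparing — Policy A: G=-89, Policy B: G=-130, Policy C: G=-208. Lowest is -208 (Policy C).

-208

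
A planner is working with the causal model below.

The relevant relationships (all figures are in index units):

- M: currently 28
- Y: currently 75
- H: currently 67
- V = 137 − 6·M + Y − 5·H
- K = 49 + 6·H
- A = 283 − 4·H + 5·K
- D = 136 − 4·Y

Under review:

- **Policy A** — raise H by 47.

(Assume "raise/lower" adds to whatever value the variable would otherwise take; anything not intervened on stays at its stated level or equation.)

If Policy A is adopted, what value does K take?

733

Policy A (H + 47):
  H = 67 + 47 = 114
  K = 49 + 6·114 = 733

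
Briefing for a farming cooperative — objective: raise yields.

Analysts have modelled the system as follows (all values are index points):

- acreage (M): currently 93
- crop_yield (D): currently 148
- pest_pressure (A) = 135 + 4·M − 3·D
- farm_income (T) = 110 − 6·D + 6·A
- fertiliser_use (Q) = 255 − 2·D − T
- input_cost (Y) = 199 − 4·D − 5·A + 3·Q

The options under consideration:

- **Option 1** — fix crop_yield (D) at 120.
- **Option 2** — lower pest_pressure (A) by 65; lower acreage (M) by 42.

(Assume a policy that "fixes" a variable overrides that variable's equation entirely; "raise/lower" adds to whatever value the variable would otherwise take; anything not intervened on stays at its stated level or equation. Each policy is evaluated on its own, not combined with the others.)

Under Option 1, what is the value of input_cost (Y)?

Option 1 (D := 120):
  M = 93
  D = 120
  A = 135 + 4·93 − 3·120 = 147
  T = 110 − 6·120 + 6·147 = 272
  Q = 255 − 2·120 − 272 = -257
  Y = 199 − 4·120 − 5·147 + 3·(-257) = -1787

-1787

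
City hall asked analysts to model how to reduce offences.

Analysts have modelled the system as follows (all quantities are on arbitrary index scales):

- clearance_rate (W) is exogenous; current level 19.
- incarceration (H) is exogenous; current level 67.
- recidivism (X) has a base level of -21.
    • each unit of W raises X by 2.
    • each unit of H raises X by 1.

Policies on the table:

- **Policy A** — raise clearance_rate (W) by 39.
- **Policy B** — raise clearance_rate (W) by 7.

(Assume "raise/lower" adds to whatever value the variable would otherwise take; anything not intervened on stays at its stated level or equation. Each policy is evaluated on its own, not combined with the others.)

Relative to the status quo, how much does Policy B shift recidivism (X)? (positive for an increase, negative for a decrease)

Baseline:
  W = 19
  H = 67
  X = -21 + 2·19 + 67 = 84
Policy B (W + 7):
  W = 19 + 7 = 26
  H = 67
  X = -21 + 2·26 + 67 = 98
Change in X: 98 − 84 = 14

14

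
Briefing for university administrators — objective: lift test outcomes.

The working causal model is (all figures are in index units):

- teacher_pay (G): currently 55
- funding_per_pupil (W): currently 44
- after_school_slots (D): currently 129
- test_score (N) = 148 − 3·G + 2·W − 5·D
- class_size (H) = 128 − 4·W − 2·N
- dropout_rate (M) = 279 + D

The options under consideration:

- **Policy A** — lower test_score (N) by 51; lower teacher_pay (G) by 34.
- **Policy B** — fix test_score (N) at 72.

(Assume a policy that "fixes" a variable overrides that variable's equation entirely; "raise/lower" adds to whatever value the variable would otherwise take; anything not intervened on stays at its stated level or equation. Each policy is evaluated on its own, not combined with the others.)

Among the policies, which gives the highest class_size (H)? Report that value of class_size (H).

998

Policy A (N − 51, G − 34):
  G = 55 − 34 = 21
  W = 44
  D = 129
  N = 148 − 3·21 + 2·44 − 5·129 (−51 from intervention) = -523
  H = 128 − 4·44 − 2·(-523) = 998
Policy B (N := 72):
  G = 55
  W = 44
  D = 129
  N = 72
  H = 128 − 4·44 − 2·72 = -192
Comparing — Policy A: H=998, Policy B: H=-192. Highest is 998 (Policy A).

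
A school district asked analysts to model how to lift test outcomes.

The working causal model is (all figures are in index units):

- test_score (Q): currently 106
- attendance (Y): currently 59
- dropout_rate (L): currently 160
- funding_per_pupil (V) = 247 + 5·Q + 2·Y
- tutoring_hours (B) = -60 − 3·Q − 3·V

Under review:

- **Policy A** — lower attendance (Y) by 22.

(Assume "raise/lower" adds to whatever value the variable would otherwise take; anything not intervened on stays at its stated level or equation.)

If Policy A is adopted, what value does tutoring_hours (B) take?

-2931

Policy A (Y − 22):
  Q = 106
  Y = 59 − 22 = 37
  V = 247 + 5·106 + 2·37 = 851
  B = -60 − 3·106 − 3·851 = -2931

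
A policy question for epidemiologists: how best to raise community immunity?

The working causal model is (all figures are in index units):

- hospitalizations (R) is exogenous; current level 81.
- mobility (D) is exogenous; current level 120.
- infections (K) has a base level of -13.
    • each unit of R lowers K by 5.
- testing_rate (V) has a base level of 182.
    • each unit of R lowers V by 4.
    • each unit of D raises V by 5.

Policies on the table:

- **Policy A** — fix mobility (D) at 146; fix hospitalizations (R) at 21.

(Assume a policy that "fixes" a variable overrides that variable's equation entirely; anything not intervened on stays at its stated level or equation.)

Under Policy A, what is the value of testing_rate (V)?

828

Policy A (D := 146, R := 21):
  R = 21
  D = 146
  V = 182 − 4·21 + 5·146 = 828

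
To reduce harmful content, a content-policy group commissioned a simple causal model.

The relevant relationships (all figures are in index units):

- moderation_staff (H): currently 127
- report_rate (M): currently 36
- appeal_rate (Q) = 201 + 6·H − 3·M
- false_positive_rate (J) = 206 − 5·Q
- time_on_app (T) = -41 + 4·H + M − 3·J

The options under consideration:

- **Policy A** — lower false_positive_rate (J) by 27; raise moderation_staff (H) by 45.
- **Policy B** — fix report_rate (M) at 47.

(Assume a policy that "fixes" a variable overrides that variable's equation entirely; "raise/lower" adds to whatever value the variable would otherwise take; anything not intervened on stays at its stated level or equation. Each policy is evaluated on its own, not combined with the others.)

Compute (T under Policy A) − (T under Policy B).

4795

Policy A (J − 27, H + 45):
  H = 127 + 45 = 172
  M = 36
  Q = 201 + 6·172 − 3·36 = 1125
  J = 206 − 5·1125 (−27 from intervention) = -5446
  T = -41 + 4·172 + 36 − 3·(-5446) = 17021
Policy B (M := 47):
  H = 127
  M = 47
  Q = 201 + 6·127 − 3·47 = 822
  J = 206 − 5·822 = -3904
  T = -41 + 4·127 + 47 − 3·(-3904) = 12226
T: 17021 − 12226 = 4795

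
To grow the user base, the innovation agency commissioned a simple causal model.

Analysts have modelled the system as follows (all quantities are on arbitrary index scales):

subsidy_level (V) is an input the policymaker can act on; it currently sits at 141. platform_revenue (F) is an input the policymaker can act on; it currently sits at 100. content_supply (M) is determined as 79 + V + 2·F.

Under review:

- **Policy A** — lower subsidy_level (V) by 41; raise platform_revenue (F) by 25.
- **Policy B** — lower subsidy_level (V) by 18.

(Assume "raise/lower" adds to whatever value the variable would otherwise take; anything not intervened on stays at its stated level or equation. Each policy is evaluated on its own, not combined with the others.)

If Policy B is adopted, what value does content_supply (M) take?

Policy B (V − 18):
  V = 141 − 18 = 123
  F = 100
  M = 79 + 123 + 2·100 = 402

402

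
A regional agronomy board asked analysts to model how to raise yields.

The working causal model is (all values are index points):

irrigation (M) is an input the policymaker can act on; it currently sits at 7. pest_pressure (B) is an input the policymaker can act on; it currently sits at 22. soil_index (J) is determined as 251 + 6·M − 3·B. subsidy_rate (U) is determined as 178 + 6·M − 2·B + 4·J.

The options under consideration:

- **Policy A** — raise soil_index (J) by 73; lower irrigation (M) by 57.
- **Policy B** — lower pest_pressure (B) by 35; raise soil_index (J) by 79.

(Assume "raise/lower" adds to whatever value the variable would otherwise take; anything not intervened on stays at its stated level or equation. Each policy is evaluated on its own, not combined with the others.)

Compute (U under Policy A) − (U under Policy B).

-2224

Policy A (J + 73, M − 57):
  M = 7 − 57 = -50
  B = 22
  J = 251 + 6·(-50) − 3·22 (+73 from intervention) = -42
  U = 178 + 6·(-50) − 2·22 + 4·(-42) = -334
Policy B (B − 35, J + 79):
  M = 7
  B = 22 − 35 = -13
  J = 251 + 6·7 − 3·(-13) (+79 from intervention) = 411
  U = 178 + 6·7 − 2·(-13) + 4·411 = 1890
U: -334 − 1890 = -2224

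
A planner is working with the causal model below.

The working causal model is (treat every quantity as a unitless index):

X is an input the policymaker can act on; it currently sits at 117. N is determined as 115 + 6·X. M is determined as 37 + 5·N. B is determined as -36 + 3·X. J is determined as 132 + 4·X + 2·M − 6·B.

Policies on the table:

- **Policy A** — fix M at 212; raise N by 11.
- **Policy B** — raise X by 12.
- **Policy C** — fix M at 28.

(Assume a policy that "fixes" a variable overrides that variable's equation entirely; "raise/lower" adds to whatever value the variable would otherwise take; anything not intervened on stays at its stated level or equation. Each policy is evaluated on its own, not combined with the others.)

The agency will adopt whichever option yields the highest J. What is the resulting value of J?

7506

Policy A (M := 212, N + 11):
  X = 117
  N = 115 + 6·117 (+11 from intervention) = 828
  M = 212
  B = -36 + 3·117 = 315
  J = 132 + 4·117 + 2·212 − 6·315 = -866
Policy B (X + 12):
  X = 117 + 12 = 129
  N = 115 + 6·129 = 889
  M = 37 + 5·889 = 4482
  B = -36 + 3·129 = 351
  J = 132 + 4·129 + 2·4482 − 6·351 = 7506
Policy C (M := 28):
  X = 117
  N = 115 + 6·117 = 817
  M = 28
  B = -36 + 3·117 = 315
  J = 132 + 4·117 + 2·28 − 6·315 = -1234
Comparing — Policy A: J=-866, Policy B: J=7506, Policy C: J=-1234. Highest is 7506 (Policy B).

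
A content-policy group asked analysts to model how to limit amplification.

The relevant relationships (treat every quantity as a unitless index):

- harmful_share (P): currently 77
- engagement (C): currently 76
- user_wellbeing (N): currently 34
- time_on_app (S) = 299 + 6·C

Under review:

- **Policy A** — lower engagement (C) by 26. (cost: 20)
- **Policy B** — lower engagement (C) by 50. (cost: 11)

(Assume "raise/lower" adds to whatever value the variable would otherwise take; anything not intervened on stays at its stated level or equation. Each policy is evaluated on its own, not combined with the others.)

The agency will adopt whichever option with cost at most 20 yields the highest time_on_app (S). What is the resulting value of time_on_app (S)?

Policy A (C − 26):
  C = 76 − 26 = 50
  S = 299 + 6·50 = 599
Policy B (C − 50):
  C = 76 − 50 = 26
  S = 299 + 6·26 = 455
Comparing — Policy A: S=599, Policy B: S=455. Highest is 599 (Policy A).

599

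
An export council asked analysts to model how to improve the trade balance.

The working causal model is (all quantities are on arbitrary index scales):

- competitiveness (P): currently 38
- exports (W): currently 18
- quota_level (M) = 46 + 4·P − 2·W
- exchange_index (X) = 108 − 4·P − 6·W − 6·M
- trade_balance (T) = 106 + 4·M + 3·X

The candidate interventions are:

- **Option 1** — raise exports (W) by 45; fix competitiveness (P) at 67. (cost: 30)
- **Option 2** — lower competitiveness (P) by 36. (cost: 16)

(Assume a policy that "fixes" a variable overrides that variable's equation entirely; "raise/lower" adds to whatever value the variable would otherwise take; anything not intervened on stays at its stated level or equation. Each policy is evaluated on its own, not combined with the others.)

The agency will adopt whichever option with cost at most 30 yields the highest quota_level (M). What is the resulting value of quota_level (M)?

Option 1 (W + 45, P := 67):
  P = 67
  W = 18 + 45 = 63
  M = 46 + 4·67 − 2·63 = 188
Option 2 (P − 36):
  P = 38 − 36 = 2
  W = 18
  M = 46 + 4·2 − 2·18 = 18
Comparing — Option 1: M=188, Option 2: M=18. Highest is 188 (Option 1).

188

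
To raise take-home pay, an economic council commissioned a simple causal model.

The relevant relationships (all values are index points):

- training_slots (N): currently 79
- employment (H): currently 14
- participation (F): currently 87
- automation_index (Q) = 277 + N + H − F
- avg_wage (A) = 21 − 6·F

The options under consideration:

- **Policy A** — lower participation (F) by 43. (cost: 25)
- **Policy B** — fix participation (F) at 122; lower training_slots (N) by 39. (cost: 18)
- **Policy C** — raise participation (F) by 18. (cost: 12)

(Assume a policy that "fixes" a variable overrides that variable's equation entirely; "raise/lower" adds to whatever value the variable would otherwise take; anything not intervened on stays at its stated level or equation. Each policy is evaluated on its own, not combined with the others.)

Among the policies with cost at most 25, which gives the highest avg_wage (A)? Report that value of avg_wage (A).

Policy A (F − 43):
  F = 87 − 43 = 44
  A = 21 − 6·44 = -243
Policy B (F := 122, N − 39):
  F = 122
  A = 21 − 6·122 = -711
Policy C (F + 18):
  F = 87 + 18 = 105
  A = 21 − 6·105 = -609
Comparing — Policy A: A=-243, Policy B: A=-711, Policy C: A=-609. Highest is -243 (Policy A).

-243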